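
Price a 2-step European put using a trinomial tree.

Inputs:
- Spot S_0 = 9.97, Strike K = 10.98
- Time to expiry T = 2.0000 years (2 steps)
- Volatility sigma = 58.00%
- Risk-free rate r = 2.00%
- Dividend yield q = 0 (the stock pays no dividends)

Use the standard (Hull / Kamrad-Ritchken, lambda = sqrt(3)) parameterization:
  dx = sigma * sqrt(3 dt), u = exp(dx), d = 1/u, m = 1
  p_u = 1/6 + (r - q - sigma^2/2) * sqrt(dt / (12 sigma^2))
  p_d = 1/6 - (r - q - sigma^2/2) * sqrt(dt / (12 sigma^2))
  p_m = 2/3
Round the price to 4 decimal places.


dt = T/N = 1.000000; dx = sigma*sqrt(3*dt) = 1.004589
u = exp(dx) = 2.730786; d = 1/u = 0.366195
p_u = 0.092905, p_m = 0.666667, p_d = 0.240428
Discount per step: exp(-r*dt) = 0.980199
Stock lattice S(k, j) with j the centered position index:
  k=0: S(0,+0) = 9.9700
  k=1: S(1,-1) = 3.6510; S(1,+0) = 9.9700; S(1,+1) = 27.2259
  k=2: S(2,-2) = 1.3370; S(2,-1) = 3.6510; S(2,+0) = 9.9700; S(2,+1) = 27.2259; S(2,+2) = 74.3482
Terminal payoffs V(N, j) = max(K - S_T, 0):
  V(2,-2) = 9.643036; V(2,-1) = 7.329036; V(2,+0) = 1.010000; V(2,+1) = 0.000000; V(2,+2) = 0.000000
Backward induction: V(k, j) = exp(-r*dt) * [p_u * V(k+1, j+1) + p_m * V(k+1, j) + p_d * V(k+1, j-1)]
  V(1,-1) = exp(-r*dt) * [p_u*1.010000 + p_m*7.329036 + p_d*9.643036] = 7.153799
  V(1,+0) = exp(-r*dt) * [p_u*0.000000 + p_m*1.010000 + p_d*7.329036] = 2.387215
  V(1,+1) = exp(-r*dt) * [p_u*0.000000 + p_m*0.000000 + p_d*1.010000] = 0.238024
  V(0,+0) = exp(-r*dt) * [p_u*0.238024 + p_m*2.387215 + p_d*7.153799] = 3.267556

Answer: Price = V(0,0) = 3.2676


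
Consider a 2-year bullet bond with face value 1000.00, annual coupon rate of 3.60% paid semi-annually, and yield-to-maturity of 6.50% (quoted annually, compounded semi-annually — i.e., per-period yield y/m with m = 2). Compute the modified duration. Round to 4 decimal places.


Coupon per period c = face * coupon_rate / m = 18.000000
Periods per year m = 2; per-period yield y/m = 0.032500
Number of cashflows N = 4
Cashflows (t years, CF_t, discount factor 1/(1+y/m)^(m*t), PV):
  t = 0.5000: CF_t = 18.000000, DF = 0.968523, PV = 17.433414
  t = 1.0000: CF_t = 18.000000, DF = 0.938037, PV = 16.884663
  t = 1.5000: CF_t = 18.000000, DF = 0.908510, PV = 16.353184
  t = 2.0000: CF_t = 1018.000000, DF = 0.879913, PV = 895.751485
Price P = sum_t PV_t = 946.422745
First compute Macaulay numerator sum_t t * PV_t:
  t * PV_t at t = 0.5000: 8.716707
  t * PV_t at t = 1.0000: 16.884663
  t * PV_t at t = 1.5000: 24.529776
  t * PV_t at t = 2.0000: 1791.502969
Macaulay duration D = 1841.634115 / 946.422745 = 1.945890
Modified duration = D / (1 + y/m) = 1.945890 / (1 + 0.032500) = 1.884639

Answer: Modified duration = 1.8846


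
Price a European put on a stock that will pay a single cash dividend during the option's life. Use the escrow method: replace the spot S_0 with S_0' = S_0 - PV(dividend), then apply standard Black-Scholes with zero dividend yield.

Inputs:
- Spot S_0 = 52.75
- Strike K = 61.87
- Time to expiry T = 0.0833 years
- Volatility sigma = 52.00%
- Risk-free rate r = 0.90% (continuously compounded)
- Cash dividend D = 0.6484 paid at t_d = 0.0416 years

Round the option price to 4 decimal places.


Answer: Price = 10.2606

Derivation:
PV(D) = D * exp(-r * t_d) = 0.6484 * 0.99962567 = 0.64815728
S_0' = S_0 - PV(D) = 52.7500 - 0.64815728 = 52.10184272
d1 = (ln(S_0'/K) + (r + sigma^2/2)*T) / (sigma*sqrt(T)) = -1.06491285
d2 = d1 - sigma*sqrt(T) = -1.21499389
exp(-rT) = 0.99925058
N(-d1) = 0.85654231; N(-d2) = 0.88781579
P = K * exp(-rT) * N(-d2) - S_0' * N(-d1) = 61.8700 * 0.99925058 * 0.88781579 - 52.10184272 * 0.85654231 = 10.2606


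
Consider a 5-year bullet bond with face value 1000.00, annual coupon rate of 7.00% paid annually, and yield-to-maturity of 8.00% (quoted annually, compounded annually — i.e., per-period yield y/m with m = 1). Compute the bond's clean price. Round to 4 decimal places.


Answer: Price = 960.0729

Derivation:
Coupon per period c = face * coupon_rate / m = 70.000000
Periods per year m = 1; per-period yield y/m = 0.080000
Number of cashflows N = 5
Cashflows (t years, CF_t, discount factor 1/(1+y/m)^(m*t), PV):
  t = 1.0000: CF_t = 70.000000, DF = 0.925926, PV = 64.814815
  t = 2.0000: CF_t = 70.000000, DF = 0.857339, PV = 60.013717
  t = 3.0000: CF_t = 70.000000, DF = 0.793832, PV = 55.568257
  t = 4.0000: CF_t = 70.000000, DF = 0.735030, PV = 51.452090
  t = 5.0000: CF_t = 1070.000000, DF = 0.680583, PV = 728.224021
Price P = sum_t PV_t = 960.072900


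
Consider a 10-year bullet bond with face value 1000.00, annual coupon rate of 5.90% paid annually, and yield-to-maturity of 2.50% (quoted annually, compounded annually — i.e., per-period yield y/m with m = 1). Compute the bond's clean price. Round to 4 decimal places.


Answer: Price = 1297.5702

Derivation:
Coupon per period c = face * coupon_rate / m = 59.000000
Periods per year m = 1; per-period yield y/m = 0.025000
Number of cashflows N = 10
Cashflows (t years, CF_t, discount factor 1/(1+y/m)^(m*t), PV):
  t = 1.0000: CF_t = 59.000000, DF = 0.975610, PV = 57.560976
  t = 2.0000: CF_t = 59.000000, DF = 0.951814, PV = 56.157049
  t = 3.0000: CF_t = 59.000000, DF = 0.928599, PV = 54.787365
  t = 4.0000: CF_t = 59.000000, DF = 0.905951, PV = 53.451088
  t = 5.0000: CF_t = 59.000000, DF = 0.883854, PV = 52.147403
  t = 6.0000: CF_t = 59.000000, DF = 0.862297, PV = 50.875515
  t = 7.0000: CF_t = 59.000000, DF = 0.841265, PV = 49.634649
  t = 8.0000: CF_t = 59.000000, DF = 0.820747, PV = 48.424048
  t = 9.0000: CF_t = 59.000000, DF = 0.800728, PV = 47.242973
  t = 10.0000: CF_t = 1059.000000, DF = 0.781198, PV = 827.289107
Price P = sum_t PV_t = 1297.570174


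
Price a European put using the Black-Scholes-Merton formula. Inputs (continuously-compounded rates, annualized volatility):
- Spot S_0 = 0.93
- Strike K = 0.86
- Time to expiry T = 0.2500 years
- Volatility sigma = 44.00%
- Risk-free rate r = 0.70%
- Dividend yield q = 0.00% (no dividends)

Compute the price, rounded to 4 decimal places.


Answer: Price = 0.0477

Derivation:
d1 = (ln(S/K) + (r - q + 0.5*sigma^2) * T) / (sigma * sqrt(T)) = 0.47364635
d2 = d1 - sigma * sqrt(T) = 0.25364635
exp(-rT) = 0.99825153; exp(-qT) = 1.00000000
P = K * exp(-rT) * N(-d2) - S_0 * exp(-qT) * N(-d1)
N(-d1) = 0.31787606; N(-d2) = 0.39988439
P = 0.8600 * 0.99825153 * 0.39988439 - 0.9300 * 1.00000000 * 0.31787606 = 0.0477


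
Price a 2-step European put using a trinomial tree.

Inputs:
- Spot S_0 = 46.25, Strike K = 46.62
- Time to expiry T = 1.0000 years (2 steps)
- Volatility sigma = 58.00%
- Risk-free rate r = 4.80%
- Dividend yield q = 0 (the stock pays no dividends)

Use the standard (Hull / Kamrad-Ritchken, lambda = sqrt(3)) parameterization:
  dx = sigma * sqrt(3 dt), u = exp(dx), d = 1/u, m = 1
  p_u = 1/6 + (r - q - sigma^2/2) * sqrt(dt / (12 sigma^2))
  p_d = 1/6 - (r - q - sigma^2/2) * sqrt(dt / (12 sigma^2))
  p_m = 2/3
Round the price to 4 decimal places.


Answer: Price = V(0,0) = 7.9948

Derivation:
dt = T/N = 0.500000; dx = sigma*sqrt(3*dt) = 0.710352
u = exp(dx) = 2.034707; d = 1/u = 0.491471
p_u = 0.124364, p_m = 0.666667, p_d = 0.208970
Discount per step: exp(-r*dt) = 0.976286
Stock lattice S(k, j) with j the centered position index:
  k=0: S(0,+0) = 46.2500
  k=1: S(1,-1) = 22.7305; S(1,+0) = 46.2500; S(1,+1) = 94.1052
  k=2: S(2,-2) = 11.1714; S(2,-1) = 22.7305; S(2,+0) = 46.2500; S(2,+1) = 94.1052; S(2,+2) = 191.4766
Terminal payoffs V(N, j) = max(K - S_T, 0):
  V(2,-2) = 35.448595; V(2,-1) = 23.889459; V(2,+0) = 0.370000; V(2,+1) = 0.000000; V(2,+2) = 0.000000
Backward induction: V(k, j) = exp(-r*dt) * [p_u * V(k+1, j+1) + p_m * V(k+1, j) + p_d * V(k+1, j-1)]
  V(1,-1) = exp(-r*dt) * [p_u*0.370000 + p_m*23.889459 + p_d*35.448595] = 22.825560
  V(1,+0) = exp(-r*dt) * [p_u*0.000000 + p_m*0.370000 + p_d*23.889459] = 5.114603
  V(1,+1) = exp(-r*dt) * [p_u*0.000000 + p_m*0.000000 + p_d*0.370000] = 0.075485
  V(0,+0) = exp(-r*dt) * [p_u*0.075485 + p_m*5.114603 + p_d*22.825560] = 7.994776


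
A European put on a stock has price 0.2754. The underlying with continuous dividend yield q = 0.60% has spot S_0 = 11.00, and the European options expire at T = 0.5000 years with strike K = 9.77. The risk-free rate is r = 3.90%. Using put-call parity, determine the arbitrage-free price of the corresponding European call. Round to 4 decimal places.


Answer: Call price = 1.6611

Derivation:
Put-call parity: C - P = S_0 * exp(-qT) - K * exp(-rT).
S_0 * exp(-qT) = 11.0000 * 0.99700450 = 10.96704945
K * exp(-rT) = 9.7700 * 0.98068890 = 9.58133051
C = P + S*exp(-qT) - K*exp(-rT)
C = 0.2754 + 10.96704945 - 9.58133051 = 1.6611


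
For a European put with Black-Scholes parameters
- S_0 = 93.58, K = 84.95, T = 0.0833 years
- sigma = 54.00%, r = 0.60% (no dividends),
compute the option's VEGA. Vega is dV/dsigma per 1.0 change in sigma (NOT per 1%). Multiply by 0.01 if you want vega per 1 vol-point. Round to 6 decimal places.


d1 = 0.7019338845; d2 = 0.5460804919
phi(d1) = 0.3118309321; exp(-qT) = 1.0000000000; exp(-rT) = 0.9995003249
Vega = S * exp(-qT) * phi(d1) * sqrt(T) = 93.5800 * 1.0000000000 * 0.3118309321 * 0.2886173938 = 8.422184

Answer: Vega = 8.422184


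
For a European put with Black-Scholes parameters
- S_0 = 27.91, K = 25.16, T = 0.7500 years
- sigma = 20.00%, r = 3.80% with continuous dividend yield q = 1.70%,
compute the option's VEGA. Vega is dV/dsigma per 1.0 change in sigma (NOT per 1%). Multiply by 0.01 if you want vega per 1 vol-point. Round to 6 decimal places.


d1 = 0.7764184233; d2 = 0.6032133426
phi(d1) = 0.2951264657; exp(-qT) = 0.9873309369; exp(-rT) = 0.9719022941
Vega = S * exp(-qT) * phi(d1) * sqrt(T) = 27.9100 * 0.9873309369 * 0.2951264657 * 0.8660254038 = 7.043060

Answer: Vega = 7.043060


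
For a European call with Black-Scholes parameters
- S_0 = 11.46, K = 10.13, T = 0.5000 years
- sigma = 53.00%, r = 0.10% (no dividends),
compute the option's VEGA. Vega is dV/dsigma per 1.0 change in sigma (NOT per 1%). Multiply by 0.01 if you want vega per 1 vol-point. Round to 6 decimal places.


d1 = 0.5178860553; d2 = 0.1431194612
phi(d1) = 0.3488750247; exp(-qT) = 1.0000000000; exp(-rT) = 0.9995001250
Vega = S * exp(-qT) * phi(d1) * sqrt(T) = 11.4600 * 1.0000000000 * 0.3488750247 * 0.7071067812 = 2.827089

Answer: Vega = 2.827089


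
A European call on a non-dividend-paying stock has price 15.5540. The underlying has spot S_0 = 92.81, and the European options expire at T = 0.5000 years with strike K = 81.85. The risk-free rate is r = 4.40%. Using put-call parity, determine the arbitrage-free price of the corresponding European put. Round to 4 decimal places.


Answer: Put price = 2.8130

Derivation:
Put-call parity: C - P = S_0 * exp(-qT) - K * exp(-rT).
S_0 * exp(-qT) = 92.8100 * 1.00000000 = 92.81000000
K * exp(-rT) = 81.8500 * 0.97824024 = 80.06896324
P = C - S*exp(-qT) + K*exp(-rT)
P = 15.5540 - 92.81000000 + 80.06896324 = 2.8130


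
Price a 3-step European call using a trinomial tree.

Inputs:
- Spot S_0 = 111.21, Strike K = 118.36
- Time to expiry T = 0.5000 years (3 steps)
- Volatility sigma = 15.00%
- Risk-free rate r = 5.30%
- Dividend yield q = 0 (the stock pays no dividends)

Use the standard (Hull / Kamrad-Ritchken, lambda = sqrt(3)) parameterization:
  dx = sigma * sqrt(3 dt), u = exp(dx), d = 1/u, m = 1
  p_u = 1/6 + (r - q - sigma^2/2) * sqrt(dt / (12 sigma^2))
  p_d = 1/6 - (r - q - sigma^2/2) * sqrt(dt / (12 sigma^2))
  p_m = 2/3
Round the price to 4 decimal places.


dt = T/N = 0.166667; dx = sigma*sqrt(3*dt) = 0.106066
u = exp(dx) = 1.111895; d = 1/u = 0.899365
p_u = 0.199469, p_m = 0.666667, p_d = 0.133865
Discount per step: exp(-r*dt) = 0.991206
Stock lattice S(k, j) with j the centered position index:
  k=0: S(0,+0) = 111.2100
  k=1: S(1,-1) = 100.0184; S(1,+0) = 111.2100; S(1,+1) = 123.6539
  k=2: S(2,-2) = 89.9531; S(2,-1) = 100.0184; S(2,+0) = 111.2100; S(2,+1) = 123.6539; S(2,+2) = 137.4902
  k=3: S(3,-3) = 80.9007; S(3,-2) = 89.9531; S(3,-1) = 100.0184; S(3,+0) = 111.2100; S(3,+1) = 123.6539; S(3,+2) = 137.4902; S(3,+3) = 152.8747
Terminal payoffs V(N, j) = max(S_T - K, 0):
  V(3,-3) = 0.000000; V(3,-2) = 0.000000; V(3,-1) = 0.000000; V(3,+0) = 0.000000; V(3,+1) = 5.293874; V(3,+2) = 19.130159; V(3,+3) = 34.514658
Backward induction: V(k, j) = exp(-r*dt) * [p_u * V(k+1, j+1) + p_m * V(k+1, j) + p_d * V(k+1, j-1)]
  V(2,-2) = exp(-r*dt) * [p_u*0.000000 + p_m*0.000000 + p_d*0.000000] = 0.000000
  V(2,-1) = exp(-r*dt) * [p_u*0.000000 + p_m*0.000000 + p_d*0.000000] = 0.000000
  V(2,+0) = exp(-r*dt) * [p_u*5.293874 + p_m*0.000000 + p_d*0.000000] = 1.046675
  V(2,+1) = exp(-r*dt) * [p_u*19.130159 + p_m*5.293874 + p_d*0.000000] = 7.280518
  V(2,+2) = exp(-r*dt) * [p_u*34.514658 + p_m*19.130159 + p_d*5.293874] = 20.167754
  V(1,-1) = exp(-r*dt) * [p_u*1.046675 + p_m*0.000000 + p_d*0.000000] = 0.206943
  V(1,+0) = exp(-r*dt) * [p_u*7.280518 + p_m*1.046675 + p_d*0.000000] = 2.131110
  V(1,+1) = exp(-r*dt) * [p_u*20.167754 + p_m*7.280518 + p_d*1.046675] = 8.937329
  V(0,+0) = exp(-r*dt) * [p_u*8.937329 + p_m*2.131110 + p_d*0.206943] = 3.202742

Answer: Price = V(0,0) = 3.2027


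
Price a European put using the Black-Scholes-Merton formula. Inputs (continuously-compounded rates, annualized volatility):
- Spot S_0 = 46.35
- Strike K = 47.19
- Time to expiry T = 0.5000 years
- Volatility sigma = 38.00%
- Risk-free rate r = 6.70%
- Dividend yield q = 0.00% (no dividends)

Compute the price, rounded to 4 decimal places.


Answer: Price = 4.5663

Derivation:
d1 = (ln(S/K) + (r - q + 0.5*sigma^2) * T) / (sigma * sqrt(T)) = 0.19218152
d2 = d1 - sigma * sqrt(T) = -0.07651905
exp(-rT) = 0.96705491; exp(-qT) = 1.00000000
P = K * exp(-rT) * N(-d2) - S_0 * exp(-qT) * N(-d1)
N(-d1) = 0.42380001; N(-d2) = 0.53049692
P = 47.1900 * 0.96705491 * 0.53049692 - 46.3500 * 1.00000000 * 0.42380001 = 4.5663


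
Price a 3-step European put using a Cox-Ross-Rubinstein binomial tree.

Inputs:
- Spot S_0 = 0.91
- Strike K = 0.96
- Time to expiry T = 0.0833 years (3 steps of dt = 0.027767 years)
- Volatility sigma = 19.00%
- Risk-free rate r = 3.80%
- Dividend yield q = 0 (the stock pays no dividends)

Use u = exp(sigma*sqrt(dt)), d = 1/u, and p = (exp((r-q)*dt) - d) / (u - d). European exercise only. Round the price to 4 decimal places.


Answer: Price = V(0,0) = 0.0523

Derivation:
dt = T/N = 0.027767
u = exp(sigma*sqrt(dt)) = 1.032167; d = 1/u = 0.968836
p = (exp((r-q)*dt) - d) / (u - d) = 0.508755
Discount per step: exp(-r*dt) = 0.998945
Stock lattice S(k, i) with i counting down-moves:
  k=0: S(0,0) = 0.9100
  k=1: S(1,0) = 0.9393; S(1,1) = 0.8816
  k=2: S(2,0) = 0.9695; S(2,1) = 0.9100; S(2,2) = 0.8542
  k=3: S(3,0) = 1.0007; S(3,1) = 0.9393; S(3,2) = 0.8816; S(3,3) = 0.8275
Terminal payoffs V(N, i) = max(K - S_T, 0):
  V(3,0) = 0.000000; V(3,1) = 0.020728; V(3,2) = 0.078360; V(3,3) = 0.132455
Backward induction: V(k, i) = exp(-r*dt) * [p * V(k+1, i) + (1-p) * V(k+1, i+1)].
  V(2,0) = exp(-r*dt) * [p*0.000000 + (1-p)*0.020728] = 0.010172
  V(2,1) = exp(-r*dt) * [p*0.020728 + (1-p)*0.078360] = 0.048988
  V(2,2) = exp(-r*dt) * [p*0.078360 + (1-p)*0.132455] = 0.104823
  V(1,0) = exp(-r*dt) * [p*0.010172 + (1-p)*0.048988] = 0.029209
  V(1,1) = exp(-r*dt) * [p*0.048988 + (1-p)*0.104823] = 0.076336
  V(0,0) = exp(-r*dt) * [p*0.029209 + (1-p)*0.076336] = 0.052305


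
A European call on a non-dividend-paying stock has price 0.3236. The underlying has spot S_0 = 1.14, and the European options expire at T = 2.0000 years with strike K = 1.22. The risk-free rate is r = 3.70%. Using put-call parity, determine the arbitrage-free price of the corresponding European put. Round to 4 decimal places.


Put-call parity: C - P = S_0 * exp(-qT) - K * exp(-rT).
S_0 * exp(-qT) = 1.1400 * 1.00000000 = 1.14000000
K * exp(-rT) = 1.2200 * 0.92867169 = 1.13297947
P = C - S*exp(-qT) + K*exp(-rT)
P = 0.3236 - 1.14000000 + 1.13297947 = 0.3166

Answer: Put price = 0.3166


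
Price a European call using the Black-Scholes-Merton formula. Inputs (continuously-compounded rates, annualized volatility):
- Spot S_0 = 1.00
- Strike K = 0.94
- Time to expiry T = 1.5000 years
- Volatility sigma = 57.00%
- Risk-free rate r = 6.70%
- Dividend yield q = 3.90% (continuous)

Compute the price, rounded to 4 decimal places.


Answer: Price = 0.2939

Derivation:
d1 = (ln(S/K) + (r - q + 0.5*sigma^2) * T) / (sigma * sqrt(T)) = 0.49784863
d2 = d1 - sigma * sqrt(T) = -0.20025595
exp(-rT) = 0.90438511; exp(-qT) = 0.94317824
C = S_0 * exp(-qT) * N(d1) - K * exp(-rT) * N(d2)
N(d1) = 0.69070463; N(d2) = 0.42064021
C = 1.0000 * 0.94317824 * 0.69070463 - 0.9400 * 0.90438511 * 0.42064021 = 0.2939


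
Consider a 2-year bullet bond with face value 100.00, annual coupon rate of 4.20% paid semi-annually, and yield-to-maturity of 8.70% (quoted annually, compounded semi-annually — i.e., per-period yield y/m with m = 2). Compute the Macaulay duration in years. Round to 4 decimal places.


Answer: Macaulay duration = 1.9361 years

Derivation:
Coupon per period c = face * coupon_rate / m = 2.100000
Periods per year m = 2; per-period yield y/m = 0.043500
Number of cashflows N = 4
Cashflows (t years, CF_t, discount factor 1/(1+y/m)^(m*t), PV):
  t = 0.5000: CF_t = 2.100000, DF = 0.958313, PV = 2.012458
  t = 1.0000: CF_t = 2.100000, DF = 0.918365, PV = 1.928565
  t = 1.5000: CF_t = 2.100000, DF = 0.880081, PV = 1.848170
  t = 2.0000: CF_t = 102.100000, DF = 0.843393, PV = 86.110464
Price P = sum_t PV_t = 91.899657
Macaulay numerator sum_t t * PV_t:
  t * PV_t at t = 0.5000: 1.006229
  t * PV_t at t = 1.0000: 1.928565
  t * PV_t at t = 1.5000: 2.772255
  t * PV_t at t = 2.0000: 172.220928
Macaulay duration D = (sum_t t * PV_t) / P = 177.927977 / 91.899657 = 1.936111


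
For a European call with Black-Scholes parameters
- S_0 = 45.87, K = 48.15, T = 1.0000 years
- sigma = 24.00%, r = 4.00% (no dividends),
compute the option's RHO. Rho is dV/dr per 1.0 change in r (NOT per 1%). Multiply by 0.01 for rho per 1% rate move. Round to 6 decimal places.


Answer: Rho = 20.273414

Derivation:
d1 = 0.0845423765; d2 = -0.1554576235
phi(d1) = 0.3975191222; exp(-qT) = 1.0000000000; exp(-rT) = 0.9607894392
N(d2) = 0.4382302796
Rho = K*T*exp(-rT)*N(d2) = 48.1500 * 1.0000 * 0.9607894392 * 0.4382302796 = 20.273414


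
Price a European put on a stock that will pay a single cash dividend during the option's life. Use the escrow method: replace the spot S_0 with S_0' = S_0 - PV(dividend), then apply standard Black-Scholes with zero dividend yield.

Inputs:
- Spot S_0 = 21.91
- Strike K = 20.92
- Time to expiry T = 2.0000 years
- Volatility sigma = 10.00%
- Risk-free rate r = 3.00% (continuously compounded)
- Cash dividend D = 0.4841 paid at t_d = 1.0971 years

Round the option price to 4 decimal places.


Answer: Price = 0.4909

Derivation:
PV(D) = D * exp(-r * t_d) = 0.4841 * 0.96762274 = 0.46842617
S_0' = S_0 - PV(D) = 21.9100 - 0.46842617 = 21.44157383
d1 = (ln(S_0'/K) + (r + sigma^2/2)*T) / (sigma*sqrt(T)) = 0.66910757
d2 = d1 - sigma*sqrt(T) = 0.52768622
exp(-rT) = 0.94176453
N(-d1) = 0.25171343; N(-d2) = 0.29885857
P = K * exp(-rT) * N(-d2) - S_0' * N(-d1) = 20.9200 * 0.94176453 * 0.29885857 - 21.44157383 * 0.25171343 = 0.4909


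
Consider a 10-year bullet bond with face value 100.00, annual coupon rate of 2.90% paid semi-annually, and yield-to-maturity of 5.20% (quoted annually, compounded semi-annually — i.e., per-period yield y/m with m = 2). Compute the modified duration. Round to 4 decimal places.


Coupon per period c = face * coupon_rate / m = 1.450000
Periods per year m = 2; per-period yield y/m = 0.026000
Number of cashflows N = 20
Cashflows (t years, CF_t, discount factor 1/(1+y/m)^(m*t), PV):
  t = 0.5000: CF_t = 1.450000, DF = 0.974659, PV = 1.413255
  t = 1.0000: CF_t = 1.450000, DF = 0.949960, PV = 1.377442
  t = 1.5000: CF_t = 1.450000, DF = 0.925887, PV = 1.342536
  t = 2.0000: CF_t = 1.450000, DF = 0.902424, PV = 1.308515
  t = 2.5000: CF_t = 1.450000, DF = 0.879555, PV = 1.275355
  t = 3.0000: CF_t = 1.450000, DF = 0.857266, PV = 1.243036
  t = 3.5000: CF_t = 1.450000, DF = 0.835542, PV = 1.211536
  t = 4.0000: CF_t = 1.450000, DF = 0.814369, PV = 1.180835
  t = 4.5000: CF_t = 1.450000, DF = 0.793732, PV = 1.150911
  t = 5.0000: CF_t = 1.450000, DF = 0.773618, PV = 1.121746
  t = 5.5000: CF_t = 1.450000, DF = 0.754013, PV = 1.093319
  t = 6.0000: CF_t = 1.450000, DF = 0.734906, PV = 1.065613
  t = 6.5000: CF_t = 1.450000, DF = 0.716282, PV = 1.038610
  t = 7.0000: CF_t = 1.450000, DF = 0.698131, PV = 1.012290
  t = 7.5000: CF_t = 1.450000, DF = 0.680440, PV = 0.986637
  t = 8.0000: CF_t = 1.450000, DF = 0.663197, PV = 0.961635
  t = 8.5000: CF_t = 1.450000, DF = 0.646390, PV = 0.937266
  t = 9.0000: CF_t = 1.450000, DF = 0.630010, PV = 0.913515
  t = 9.5000: CF_t = 1.450000, DF = 0.614045, PV = 0.890365
  t = 10.0000: CF_t = 101.450000, DF = 0.598484, PV = 60.716235
Price P = sum_t PV_t = 82.240653
First compute Macaulay numerator sum_t t * PV_t:
  t * PV_t at t = 0.5000: 0.706628
  t * PV_t at t = 1.0000: 1.377442
  t * PV_t at t = 1.5000: 2.013804
  t * PV_t at t = 2.0000: 2.617029
  t * PV_t at t = 2.5000: 3.188388
  t * PV_t at t = 3.0000: 3.729109
  t * PV_t at t = 3.5000: 4.240377
  t * PV_t at t = 4.0000: 4.723339
  t * PV_t at t = 4.5000: 5.179100
  t * PV_t at t = 5.0000: 5.608728
  t * PV_t at t = 5.5000: 6.013256
  t * PV_t at t = 6.0000: 6.393680
  t * PV_t at t = 6.5000: 6.750962
  t * PV_t at t = 7.0000: 7.086030
  t * PV_t at t = 7.5000: 7.399781
  t * PV_t at t = 8.0000: 7.693079
  t * PV_t at t = 8.5000: 7.966761
  t * PV_t at t = 9.0000: 8.221632
  t * PV_t at t = 9.5000: 8.458469
  t * PV_t at t = 10.0000: 607.162354
Macaulay duration D = 706.529949 / 82.240653 = 8.591006
Modified duration = D / (1 + y/m) = 8.591006 / (1 + 0.026000) = 8.373300

Answer: Modified duration = 8.3733


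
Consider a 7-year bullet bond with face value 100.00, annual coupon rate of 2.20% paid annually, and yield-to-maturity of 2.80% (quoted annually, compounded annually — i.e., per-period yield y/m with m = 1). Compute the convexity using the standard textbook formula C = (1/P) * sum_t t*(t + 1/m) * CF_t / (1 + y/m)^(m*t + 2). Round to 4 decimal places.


Coupon per period c = face * coupon_rate / m = 2.200000
Periods per year m = 1; per-period yield y/m = 0.028000
Number of cashflows N = 7
Cashflows (t years, CF_t, discount factor 1/(1+y/m)^(m*t), PV):
  t = 1.0000: CF_t = 2.200000, DF = 0.972763, PV = 2.140078
  t = 2.0000: CF_t = 2.200000, DF = 0.946267, PV = 2.081788
  t = 3.0000: CF_t = 2.200000, DF = 0.920493, PV = 2.025085
  t = 4.0000: CF_t = 2.200000, DF = 0.895422, PV = 1.969927
  t = 5.0000: CF_t = 2.200000, DF = 0.871033, PV = 1.916272
  t = 6.0000: CF_t = 2.200000, DF = 0.847308, PV = 1.864078
  t = 7.0000: CF_t = 102.200000, DF = 0.824230, PV = 84.236263
Price P = sum_t PV_t = 96.233491
Convexity numerator sum_t t*(t + 1/m) * CF_t / (1+y/m)^(m*t + 2):
  t = 1.0000: term = 4.050171
  t = 2.0000: term = 11.819564
  t = 3.0000: term = 22.995262
  t = 4.0000: term = 37.281552
  t = 5.0000: term = 54.399152
  t = 6.0000: term = 74.084449
  t = 7.0000: term = 4463.760563
Convexity = (1/P) * sum = 4668.390713 / 96.233491 = 48.511081

Answer: Convexity = 48.5111


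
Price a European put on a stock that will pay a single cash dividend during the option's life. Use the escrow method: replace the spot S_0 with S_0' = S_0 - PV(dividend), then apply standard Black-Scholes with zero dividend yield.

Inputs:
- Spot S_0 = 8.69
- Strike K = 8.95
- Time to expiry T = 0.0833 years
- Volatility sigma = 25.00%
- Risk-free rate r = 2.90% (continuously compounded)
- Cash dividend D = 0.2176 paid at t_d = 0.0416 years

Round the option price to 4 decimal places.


Answer: Price = 0.5415

Derivation:
PV(D) = D * exp(-r * t_d) = 0.2176 * 0.99879433 = 0.21733765
S_0' = S_0 - PV(D) = 8.6900 - 0.21733765 = 8.47266235
d1 = (ln(S_0'/K) + (r + sigma^2/2)*T) / (sigma*sqrt(T)) = -0.69004740
d2 = d1 - sigma*sqrt(T) = -0.76220175
exp(-rT) = 0.99758722
N(-d1) = 0.75491781; N(-d2) = 0.77703020
P = K * exp(-rT) * N(-d2) - S_0' * N(-d1) = 8.9500 * 0.99758722 * 0.77703020 - 8.47266235 * 0.75491781 = 0.5415


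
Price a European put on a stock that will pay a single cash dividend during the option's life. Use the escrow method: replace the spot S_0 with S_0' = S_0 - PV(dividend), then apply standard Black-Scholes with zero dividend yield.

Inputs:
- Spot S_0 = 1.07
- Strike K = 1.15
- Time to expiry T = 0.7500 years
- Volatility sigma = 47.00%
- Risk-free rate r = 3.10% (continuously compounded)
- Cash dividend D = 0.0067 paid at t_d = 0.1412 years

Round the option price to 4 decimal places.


PV(D) = D * exp(-r * t_d) = 0.0067 * 0.99563237 = 0.00667074
S_0' = S_0 - PV(D) = 1.0700 - 0.00667074 = 1.06332926
d1 = (ln(S_0'/K) + (r + sigma^2/2)*T) / (sigma*sqrt(T)) = 0.06812821
d2 = d1 - sigma*sqrt(T) = -0.33890373
exp(-rT) = 0.97701820
N(-d1) = 0.47284179; N(-d2) = 0.63265887
P = K * exp(-rT) * N(-d2) - S_0' * N(-d1) = 1.1500 * 0.97701820 * 0.63265887 - 1.06332926 * 0.47284179 = 0.2081

Answer: Price = 0.2081


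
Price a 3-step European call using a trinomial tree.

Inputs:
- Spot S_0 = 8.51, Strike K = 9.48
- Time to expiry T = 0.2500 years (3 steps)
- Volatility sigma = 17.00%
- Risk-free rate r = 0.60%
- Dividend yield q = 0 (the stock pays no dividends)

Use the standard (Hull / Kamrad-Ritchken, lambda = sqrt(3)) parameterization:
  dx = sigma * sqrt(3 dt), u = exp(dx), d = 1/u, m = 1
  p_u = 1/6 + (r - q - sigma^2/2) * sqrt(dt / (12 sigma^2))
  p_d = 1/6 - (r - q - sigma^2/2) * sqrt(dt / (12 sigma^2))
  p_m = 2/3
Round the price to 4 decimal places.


Answer: Price = V(0,0) = 0.0385

Derivation:
dt = T/N = 0.083333; dx = sigma*sqrt(3*dt) = 0.085000
u = exp(dx) = 1.088717; d = 1/u = 0.918512
p_u = 0.162525, p_m = 0.666667, p_d = 0.170809
Discount per step: exp(-r*dt) = 0.999500
Stock lattice S(k, j) with j the centered position index:
  k=0: S(0,+0) = 8.5100
  k=1: S(1,-1) = 7.8165; S(1,+0) = 8.5100; S(1,+1) = 9.2650
  k=2: S(2,-2) = 7.1796; S(2,-1) = 7.8165; S(2,+0) = 8.5100; S(2,+1) = 9.2650; S(2,+2) = 10.0869
  k=3: S(3,-3) = 6.5945; S(3,-2) = 7.1796; S(3,-1) = 7.8165; S(3,+0) = 8.5100; S(3,+1) = 9.2650; S(3,+2) = 10.0869; S(3,+3) = 10.9818
Terminal payoffs V(N, j) = max(S_T - K, 0):
  V(3,-3) = 0.000000; V(3,-2) = 0.000000; V(3,-1) = 0.000000; V(3,+0) = 0.000000; V(3,+1) = 0.000000; V(3,+2) = 0.606944; V(3,+3) = 1.501828
Backward induction: V(k, j) = exp(-r*dt) * [p_u * V(k+1, j+1) + p_m * V(k+1, j) + p_d * V(k+1, j-1)]
  V(2,-2) = exp(-r*dt) * [p_u*0.000000 + p_m*0.000000 + p_d*0.000000] = 0.000000
  V(2,-1) = exp(-r*dt) * [p_u*0.000000 + p_m*0.000000 + p_d*0.000000] = 0.000000
  V(2,+0) = exp(-r*dt) * [p_u*0.000000 + p_m*0.000000 + p_d*0.000000] = 0.000000
  V(2,+1) = exp(-r*dt) * [p_u*0.606944 + p_m*0.000000 + p_d*0.000000] = 0.098594
  V(2,+2) = exp(-r*dt) * [p_u*1.501828 + p_m*0.606944 + p_d*0.000000] = 0.648389
  V(1,-1) = exp(-r*dt) * [p_u*0.000000 + p_m*0.000000 + p_d*0.000000] = 0.000000
  V(1,+0) = exp(-r*dt) * [p_u*0.098594 + p_m*0.000000 + p_d*0.000000] = 0.016016
  V(1,+1) = exp(-r*dt) * [p_u*0.648389 + p_m*0.098594 + p_d*0.000000] = 0.171023
  V(0,+0) = exp(-r*dt) * [p_u*0.171023 + p_m*0.016016 + p_d*0.000000] = 0.038453


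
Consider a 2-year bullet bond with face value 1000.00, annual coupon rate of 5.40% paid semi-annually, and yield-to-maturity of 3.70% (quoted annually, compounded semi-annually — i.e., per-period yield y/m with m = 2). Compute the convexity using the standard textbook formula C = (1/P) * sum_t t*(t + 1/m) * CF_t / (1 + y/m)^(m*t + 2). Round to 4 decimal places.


Answer: Convexity = 4.5759

Derivation:
Coupon per period c = face * coupon_rate / m = 27.000000
Periods per year m = 2; per-period yield y/m = 0.018500
Number of cashflows N = 4
Cashflows (t years, CF_t, discount factor 1/(1+y/m)^(m*t), PV):
  t = 0.5000: CF_t = 27.000000, DF = 0.981836, PV = 26.509573
  t = 1.0000: CF_t = 27.000000, DF = 0.964002, PV = 26.028054
  t = 1.5000: CF_t = 27.000000, DF = 0.946492, PV = 25.555281
  t = 2.0000: CF_t = 1027.000000, DF = 0.929300, PV = 954.390945
Price P = sum_t PV_t = 1032.483853
Convexity numerator sum_t t*(t + 1/m) * CF_t / (1+y/m)^(m*t + 2):
  t = 0.5000: term = 12.777641
  t = 1.0000: term = 37.636644
  t = 1.5000: term = 73.906026
  t = 2.0000: term = 4600.173882
Convexity = (1/P) * sum = 4724.494193 / 1032.483853 = 4.575853


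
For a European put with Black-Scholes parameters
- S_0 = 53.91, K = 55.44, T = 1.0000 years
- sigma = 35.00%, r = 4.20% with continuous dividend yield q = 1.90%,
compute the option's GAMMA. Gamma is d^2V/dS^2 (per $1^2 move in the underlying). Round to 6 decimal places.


d1 = 0.1607560988; d2 = -0.1892439012
phi(d1) = 0.3938206033; exp(-qT) = 0.9811793622; exp(-rT) = 0.9588697806
Gamma = exp(-qT) * phi(d1) / (S * sigma * sqrt(T)) = 0.9811793622 * 0.3938206033 / (53.9100 * 0.3500 * 1.0000000000) = 0.020479

Answer: Gamma = 0.020479


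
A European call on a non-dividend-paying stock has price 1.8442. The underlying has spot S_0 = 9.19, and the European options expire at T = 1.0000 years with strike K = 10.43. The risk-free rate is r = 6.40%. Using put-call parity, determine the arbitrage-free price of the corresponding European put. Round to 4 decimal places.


Put-call parity: C - P = S_0 * exp(-qT) - K * exp(-rT).
S_0 * exp(-qT) = 9.1900 * 1.00000000 = 9.19000000
K * exp(-rT) = 10.4300 * 0.93800500 = 9.78339215
P = C - S*exp(-qT) + K*exp(-rT)
P = 1.8442 - 9.19000000 + 9.78339215 = 2.4376

Answer: Put price = 2.4376


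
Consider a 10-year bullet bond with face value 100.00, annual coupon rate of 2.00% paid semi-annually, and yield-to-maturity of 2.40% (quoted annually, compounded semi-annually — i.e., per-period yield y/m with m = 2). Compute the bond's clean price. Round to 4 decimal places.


Answer: Price = 96.4625

Derivation:
Coupon per period c = face * coupon_rate / m = 1.000000
Periods per year m = 2; per-period yield y/m = 0.012000
Number of cashflows N = 20
Cashflows (t years, CF_t, discount factor 1/(1+y/m)^(m*t), PV):
  t = 0.5000: CF_t = 1.000000, DF = 0.988142, PV = 0.988142
  t = 1.0000: CF_t = 1.000000, DF = 0.976425, PV = 0.976425
  t = 1.5000: CF_t = 1.000000, DF = 0.964847, PV = 0.964847
  t = 2.0000: CF_t = 1.000000, DF = 0.953406, PV = 0.953406
  t = 2.5000: CF_t = 1.000000, DF = 0.942101, PV = 0.942101
  t = 3.0000: CF_t = 1.000000, DF = 0.930930, PV = 0.930930
  t = 3.5000: CF_t = 1.000000, DF = 0.919891, PV = 0.919891
  t = 4.0000: CF_t = 1.000000, DF = 0.908983, PV = 0.908983
  t = 4.5000: CF_t = 1.000000, DF = 0.898205, PV = 0.898205
  t = 5.0000: CF_t = 1.000000, DF = 0.887554, PV = 0.887554
  t = 5.5000: CF_t = 1.000000, DF = 0.877030, PV = 0.877030
  t = 6.0000: CF_t = 1.000000, DF = 0.866630, PV = 0.866630
  t = 6.5000: CF_t = 1.000000, DF = 0.856354, PV = 0.856354
  t = 7.0000: CF_t = 1.000000, DF = 0.846200, PV = 0.846200
  t = 7.5000: CF_t = 1.000000, DF = 0.836166, PV = 0.836166
  t = 8.0000: CF_t = 1.000000, DF = 0.826251, PV = 0.826251
  t = 8.5000: CF_t = 1.000000, DF = 0.816453, PV = 0.816453
  t = 9.0000: CF_t = 1.000000, DF = 0.806772, PV = 0.806772
  t = 9.5000: CF_t = 1.000000, DF = 0.797205, PV = 0.797205
  t = 10.0000: CF_t = 101.000000, DF = 0.787752, PV = 79.562995
Price P = sum_t PV_t = 96.462540


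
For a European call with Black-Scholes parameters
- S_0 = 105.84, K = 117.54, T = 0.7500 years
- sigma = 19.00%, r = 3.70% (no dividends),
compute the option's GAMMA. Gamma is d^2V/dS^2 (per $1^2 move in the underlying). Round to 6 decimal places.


Answer: Gamma = 0.021260

Derivation:
d1 = -0.3862940127; d2 = -0.5508388394
phi(d1) = 0.3702599082; exp(-qT) = 1.0000000000; exp(-rT) = 0.9726314943
Gamma = exp(-qT) * phi(d1) / (S * sigma * sqrt(T)) = 1.0000000000 * 0.3702599082 / (105.8400 * 0.1900 * 0.8660254038) = 0.021260


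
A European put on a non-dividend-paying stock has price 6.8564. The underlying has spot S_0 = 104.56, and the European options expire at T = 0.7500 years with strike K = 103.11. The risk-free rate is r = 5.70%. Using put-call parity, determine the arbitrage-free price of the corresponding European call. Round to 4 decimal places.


Answer: Call price = 12.6215

Derivation:
Put-call parity: C - P = S_0 * exp(-qT) - K * exp(-rT).
S_0 * exp(-qT) = 104.5600 * 1.00000000 = 104.56000000
K * exp(-rT) = 103.1100 * 0.95815090 = 98.79493908
C = P + S*exp(-qT) - K*exp(-rT)
C = 6.8564 + 104.56000000 - 98.79493908 = 12.6215


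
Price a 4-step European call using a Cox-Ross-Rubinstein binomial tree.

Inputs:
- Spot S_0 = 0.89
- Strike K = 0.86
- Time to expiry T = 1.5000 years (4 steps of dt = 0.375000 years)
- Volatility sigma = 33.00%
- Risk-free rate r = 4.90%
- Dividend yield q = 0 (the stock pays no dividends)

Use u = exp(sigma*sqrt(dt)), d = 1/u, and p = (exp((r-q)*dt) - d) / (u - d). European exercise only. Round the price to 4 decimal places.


Answer: Price = V(0,0) = 0.1818

Derivation:
dt = T/N = 0.375000
u = exp(sigma*sqrt(dt)) = 1.223949; d = 1/u = 0.817027
p = (exp((r-q)*dt) - d) / (u - d) = 0.495224
Discount per step: exp(-r*dt) = 0.981793
Stock lattice S(k, i) with i counting down-moves:
  k=0: S(0,0) = 0.8900
  k=1: S(1,0) = 1.0893; S(1,1) = 0.7272
  k=2: S(2,0) = 1.3333; S(2,1) = 0.8900; S(2,2) = 0.5941
  k=3: S(3,0) = 1.6319; S(3,1) = 1.0893; S(3,2) = 0.7272; S(3,3) = 0.4854
  k=4: S(4,0) = 1.9973; S(4,1) = 1.3333; S(4,2) = 0.8900; S(4,3) = 0.5941; S(4,4) = 0.3966
Terminal payoffs V(N, i) = max(S_T - K, 0):
  V(4,0) = 1.137303; V(4,1) = 0.473267; V(4,2) = 0.030000; V(4,3) = 0.000000; V(4,4) = 0.000000
Backward induction: V(k, i) = exp(-r*dt) * [p * V(k+1, i) + (1-p) * V(k+1, i+1)].
  V(3,0) = exp(-r*dt) * [p*1.137303 + (1-p)*0.473267] = 0.787509
  V(3,1) = exp(-r*dt) * [p*0.473267 + (1-p)*0.030000] = 0.244973
  V(3,2) = exp(-r*dt) * [p*0.030000 + (1-p)*0.000000] = 0.014586
  V(3,3) = exp(-r*dt) * [p*0.000000 + (1-p)*0.000000] = 0.000000
  V(2,0) = exp(-r*dt) * [p*0.787509 + (1-p)*0.244973] = 0.504298
  V(2,1) = exp(-r*dt) * [p*0.244973 + (1-p)*0.014586] = 0.126336
  V(2,2) = exp(-r*dt) * [p*0.014586 + (1-p)*0.000000] = 0.007092
  V(1,0) = exp(-r*dt) * [p*0.504298 + (1-p)*0.126336] = 0.307804
  V(1,1) = exp(-r*dt) * [p*0.126336 + (1-p)*0.007092] = 0.064940
  V(0,0) = exp(-r*dt) * [p*0.307804 + (1-p)*0.064940] = 0.181840


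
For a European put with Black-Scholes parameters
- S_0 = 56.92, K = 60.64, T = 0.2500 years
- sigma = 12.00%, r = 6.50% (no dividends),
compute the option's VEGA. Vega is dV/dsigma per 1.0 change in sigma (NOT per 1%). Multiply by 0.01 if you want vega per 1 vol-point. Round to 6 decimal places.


Answer: Vega = 8.542701

Derivation:
d1 = -0.7542994685; d2 = -0.8142994685
phi(d1) = 0.3001651736; exp(-qT) = 1.0000000000; exp(-rT) = 0.9838813190
Vega = S * exp(-qT) * phi(d1) * sqrt(T) = 56.9200 * 1.0000000000 * 0.3001651736 * 0.5000000000 = 8.542701


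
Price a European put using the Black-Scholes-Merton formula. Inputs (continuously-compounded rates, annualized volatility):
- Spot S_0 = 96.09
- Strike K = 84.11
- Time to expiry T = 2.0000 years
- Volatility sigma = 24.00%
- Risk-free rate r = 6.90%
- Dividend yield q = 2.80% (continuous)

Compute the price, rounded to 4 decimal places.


d1 = (ln(S/K) + (r - q + 0.5*sigma^2) * T) / (sigma * sqrt(T)) = 0.80362623
d2 = d1 - sigma * sqrt(T) = 0.46421497
exp(-rT) = 0.87109869; exp(-qT) = 0.94553914
P = K * exp(-rT) * N(-d2) - S_0 * exp(-qT) * N(-d1)
N(-d1) = 0.21080644; N(-d2) = 0.32124687
P = 84.1100 * 0.87109869 * 0.32124687 - 96.0900 * 0.94553914 * 0.21080644 = 4.3839

Answer: Price = 4.3839


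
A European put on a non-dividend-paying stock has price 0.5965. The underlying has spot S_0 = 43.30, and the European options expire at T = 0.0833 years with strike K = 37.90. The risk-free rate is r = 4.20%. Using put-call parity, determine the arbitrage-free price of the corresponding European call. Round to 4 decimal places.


Answer: Call price = 6.1289

Derivation:
Put-call parity: C - P = S_0 * exp(-qT) - K * exp(-rT).
S_0 * exp(-qT) = 43.3000 * 1.00000000 = 43.30000000
K * exp(-rT) = 37.9000 * 0.99650751 = 37.76763474
C = P + S*exp(-qT) - K*exp(-rT)
C = 0.5965 + 43.30000000 - 37.76763474 = 6.1289


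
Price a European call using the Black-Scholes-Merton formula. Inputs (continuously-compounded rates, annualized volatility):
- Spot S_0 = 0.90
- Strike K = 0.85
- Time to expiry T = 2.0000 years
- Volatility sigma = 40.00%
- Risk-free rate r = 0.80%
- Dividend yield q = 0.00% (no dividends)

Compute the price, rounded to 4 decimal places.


d1 = (ln(S/K) + (r - q + 0.5*sigma^2) * T) / (sigma * sqrt(T)) = 0.41216974
d2 = d1 - sigma * sqrt(T) = -0.15351569
exp(-rT) = 0.98412732; exp(-qT) = 1.00000000
C = S_0 * exp(-qT) * N(d1) - K * exp(-rT) * N(d2)
N(d1) = 0.65989249; N(d2) = 0.43899581
C = 0.9000 * 1.00000000 * 0.65989249 - 0.8500 * 0.98412732 * 0.43899581 = 0.2267

Answer: Price = 0.2267


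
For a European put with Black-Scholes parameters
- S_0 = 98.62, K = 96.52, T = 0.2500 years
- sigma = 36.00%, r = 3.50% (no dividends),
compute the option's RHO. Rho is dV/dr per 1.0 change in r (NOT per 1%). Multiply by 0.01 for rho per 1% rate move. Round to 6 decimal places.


Answer: Rho = -11.214533

Derivation:
d1 = 0.2581880002; d2 = 0.0781880002
phi(d1) = 0.3858644817; exp(-qT) = 1.0000000000; exp(-rT) = 0.9912881698
N(-d2) = 0.4688392536
Rho = -K*T*exp(-rT)*N(-d2) = -96.5200 * 0.2500 * 0.9912881698 * 0.4688392536 = -11.214533


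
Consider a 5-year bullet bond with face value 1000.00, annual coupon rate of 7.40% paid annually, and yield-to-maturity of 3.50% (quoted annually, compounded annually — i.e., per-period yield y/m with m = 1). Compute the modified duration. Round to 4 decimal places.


Coupon per period c = face * coupon_rate / m = 74.000000
Periods per year m = 1; per-period yield y/m = 0.035000
Number of cashflows N = 5
Cashflows (t years, CF_t, discount factor 1/(1+y/m)^(m*t), PV):
  t = 1.0000: CF_t = 74.000000, DF = 0.966184, PV = 71.497585
  t = 2.0000: CF_t = 74.000000, DF = 0.933511, PV = 69.079792
  t = 3.0000: CF_t = 74.000000, DF = 0.901943, PV = 66.743760
  t = 4.0000: CF_t = 74.000000, DF = 0.871442, PV = 64.486725
  t = 5.0000: CF_t = 1074.000000, DF = 0.841973, PV = 904.279181
Price P = sum_t PV_t = 1176.087043
First compute Macaulay numerator sum_t t * PV_t:
  t * PV_t at t = 1.0000: 71.497585
  t * PV_t at t = 2.0000: 138.159584
  t * PV_t at t = 3.0000: 200.231281
  t * PV_t at t = 4.0000: 257.946899
  t * PV_t at t = 5.0000: 4521.395906
Macaulay duration D = 5189.231254 / 1176.087043 = 4.412285
Modified duration = D / (1 + y/m) = 4.412285 / (1 + 0.035000) = 4.263077

Answer: Modified duration = 4.2631


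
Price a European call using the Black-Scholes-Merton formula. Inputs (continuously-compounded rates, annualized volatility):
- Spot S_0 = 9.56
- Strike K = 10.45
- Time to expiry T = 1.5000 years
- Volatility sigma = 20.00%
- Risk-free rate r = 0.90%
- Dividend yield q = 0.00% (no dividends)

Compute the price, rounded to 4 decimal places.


d1 = (ln(S/K) + (r - q + 0.5*sigma^2) * T) / (sigma * sqrt(T)) = -0.18581115
d2 = d1 - sigma * sqrt(T) = -0.43076013
exp(-rT) = 0.98659072; exp(-qT) = 1.00000000
C = S_0 * exp(-qT) * N(d1) - K * exp(-rT) * N(d2)
N(d1) = 0.42629643; N(d2) = 0.33332140
C = 9.5600 * 1.00000000 * 0.42629643 - 10.4500 * 0.98659072 * 0.33332140 = 0.6389

Answer: Price = 0.6389


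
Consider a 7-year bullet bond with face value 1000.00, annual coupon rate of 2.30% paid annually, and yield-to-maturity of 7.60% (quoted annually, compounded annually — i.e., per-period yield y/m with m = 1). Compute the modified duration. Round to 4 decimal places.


Answer: Modified duration = 5.9899

Derivation:
Coupon per period c = face * coupon_rate / m = 23.000000
Periods per year m = 1; per-period yield y/m = 0.076000
Number of cashflows N = 7
Cashflows (t years, CF_t, discount factor 1/(1+y/m)^(m*t), PV):
  t = 1.0000: CF_t = 23.000000, DF = 0.929368, PV = 21.375465
  t = 2.0000: CF_t = 23.000000, DF = 0.863725, PV = 19.865673
  t = 3.0000: CF_t = 23.000000, DF = 0.802718, PV = 18.462522
  t = 4.0000: CF_t = 23.000000, DF = 0.746021, PV = 17.158478
  t = 5.0000: CF_t = 23.000000, DF = 0.693328, PV = 15.946540
  t = 6.0000: CF_t = 23.000000, DF = 0.644357, PV = 14.820205
  t = 7.0000: CF_t = 1023.000000, DF = 0.598845, PV = 612.617974
Price P = sum_t PV_t = 720.246856
First compute Macaulay numerator sum_t t * PV_t:
  t * PV_t at t = 1.0000: 21.375465
  t * PV_t at t = 2.0000: 39.731347
  t * PV_t at t = 3.0000: 55.387566
  t * PV_t at t = 4.0000: 68.633910
  t * PV_t at t = 5.0000: 79.732702
  t * PV_t at t = 6.0000: 88.921229
  t * PV_t at t = 7.0000: 4288.325815
Macaulay duration D = 4642.108034 / 720.246856 = 6.445163
Modified duration = D / (1 + y/m) = 6.445163 / (1 + 0.076000) = 5.989928
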